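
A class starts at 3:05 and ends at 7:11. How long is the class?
From 3:05 to 7:11:
(7 x 60 + 11) - (3 x 60 + 5) = 431 - 185 = 246 minutes
= 4 hours and 6 minutes

Final answer: 4 hours and 6 minutes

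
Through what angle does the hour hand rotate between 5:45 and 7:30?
The hour hand moves 0.5 degrees per minute.
Time elapsed: 7:30 - 5:45 = 105 minutes
Angular displacement: 105 x 0.5 = 52.5 degrees

Final answer: 52.5 degrees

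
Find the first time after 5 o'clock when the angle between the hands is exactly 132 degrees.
At t minutes past 5:00, the hour hand is at 30 x 5 + 0.5t degrees and the minute hand is at 6t degrees.
The smaller angle between them is 132 degrees when |30H - 5.5t| = 132 or |30H - 5.5t| = 228.
With H = 5, solve 30 x 5 - 5.5t = +/- target for each target:
  t = (30 x 5 - 132) / 5.5 = 3.27
  t = (30 x 5 + 132) / 5.5 = 51.27
  t = (30 x 5 - 228) / 5.5 = -14.18 (outside (0, 60))
  t = (30 x 5 + 228) / 5.5 = 68.73 (outside (0, 60))
Valid solutions in (0, 60): {3.27, 51.27} minutes.
The first occurrence is t = 3.27 minutes.
The hands form a 132-degree angle at 3.27 minutes past 5:00.

Final answer: 3.27 minutes past 5:00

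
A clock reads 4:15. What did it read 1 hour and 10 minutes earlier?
Starting time: 4:15 = 255 total minutes past 12:00
Subtracting: 1 hour and 10 minutes = 70 minutes
255 - 70 = 185 minutes
= 3 hours and 5 minutes past 12:00 = 3:05

Final answer: 3:05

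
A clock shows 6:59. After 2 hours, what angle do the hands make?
First find the time 2 hours after 6:59.
Total minutes: 6 x 60 + 59 + 2 x 60 + 0 = 539.
539 mod 720 = 539 minutes = 8:59.
Now compute the angle at 8:59:
Hour hand: 8 x 30 + 59 x 0.5 = 269.5 degrees
Minute hand: 59 x 6 = 354 degrees
Difference: |269.5 - 354| = 84.5 degrees
The angle is 84.5 degrees

Final answer: 84.5 degrees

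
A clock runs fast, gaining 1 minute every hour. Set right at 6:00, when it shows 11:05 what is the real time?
For every 60 true minutes, the faulty clock advances 61 minutes, so 1 faulty-clock minute corresponds to 60/61 true minutes.
From 6:00 to 11:05 on the faulty dial is 305 minutes.
True elapsed: 305 x 60/61 = 300 minutes = 5 hours.
True time: 6:00 + 5 hours = 11:00.

Final answer: 11:00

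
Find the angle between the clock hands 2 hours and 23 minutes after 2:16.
First find the time 2 hours and 23 minutes after 2:16.
Total minutes: 2 x 60 + 16 + 2 x 60 + 23 = 279.
279 mod 720 = 279 minutes = 4:39.
Now compute the angle at 4:39:
Hour hand: 4 x 30 + 39 x 0.5 = 139.5 degrees
Minute hand: 39 x 6 = 234 degrees
Difference: |139.5 - 234| = 94.5 degrees
The angle is 94.5 degrees

Final answer: 94.5 degrees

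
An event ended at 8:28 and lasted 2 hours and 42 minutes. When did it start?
Starting time: 8:28 = 508 total minutes past 12:00
Subtracting: 2 hours and 42 minutes = 162 minutes
508 - 162 = 346 minutes
= 5 hours and 46 minutes past 12:00 = 5:46

Final answer: 5:46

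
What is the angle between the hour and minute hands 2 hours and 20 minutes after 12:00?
First find the time 2 hours and 20 minutes after 12:00.
Total minutes: 12 x 60 + 0 + 2 x 60 + 20 = 860.
860 mod 720 = 140 minutes = 2:20.
Now compute the angle at 2:20:
Hour hand: 2 x 30 + 20 x 0.5 = 70 degrees
Minute hand: 20 x 6 = 120 degrees
Difference: |70 - 120| = 50 degrees
The angle is 50 degrees

Final answer: 50 degrees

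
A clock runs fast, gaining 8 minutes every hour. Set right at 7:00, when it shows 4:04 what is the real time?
For every 60 true minutes, the faulty clock advances 68 minutes, so 1 faulty-clock minute corresponds to 60/68 true minutes.
From 7:00 to 4:04 on the faulty dial is 544 minutes.
True elapsed: 544 x 60/68 = 480 minutes = 8 hours.
True time: 7:00 + 8 hours = 3:00.

Final answer: 3:00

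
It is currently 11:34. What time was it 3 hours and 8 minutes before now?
Starting time: 11:34 = 694 total minutes past 12:00
Subtracting: 3 hours and 8 minutes = 188 minutes
694 - 188 = 506 minutes
= 8 hours and 26 minutes past 12:00 = 8:26

Final answer: 8:26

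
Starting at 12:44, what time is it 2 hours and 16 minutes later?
Starting time: 12:44
Adding 16 minutes to 44 minutes: 44 + 16 = 60 minutes = 1 hour
Adding 2 hours: 12 + 2 + 1 (carry) = 15 - 12 = 3
Final time: 3:00

Final answer: 3:00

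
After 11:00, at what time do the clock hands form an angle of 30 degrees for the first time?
At t minutes past 11:00, the hour hand is at 30 x 11 + 0.5t degrees and the minute hand is at 6t degrees.
The smaller angle between them is 30 degrees when |30H - 5.5t| = 30 or |30H - 5.5t| = 330.
With H = 11, solve 30 x 11 - 5.5t = +/- target for each target:
  t = (30 x 11 - 30) / 5.5 = 54.55
  t = (30 x 11 + 30) / 5.5 = 65.45 (outside (0, 60))
  t = (30 x 11 - 330) / 5.5 = 0 (outside (0, 60))
  t = (30 x 11 + 330) / 5.5 = 120 (outside (0, 60))
Valid solutions in (0, 60): {54.55} minutes.
The first occurrence is t = 54.55 minutes.
The hands form a 30-degree angle at 54.55 minutes past 11:00.

Final answer: 54.55 minutes past 11:00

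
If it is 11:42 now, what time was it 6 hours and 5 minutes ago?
Starting time: 11:42 = 702 total minutes past 12:00
Subtracting: 6 hours and 5 minutes = 365 minutes
702 - 365 = 337 minutes
= 5 hours and 37 minutes past 12:00 = 5:37

Final answer: 5:37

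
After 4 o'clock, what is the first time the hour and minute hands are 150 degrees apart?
At t minutes past 4:00, the hour hand is at 30 x 4 + 0.5t degrees and the minute hand is at 6t degrees.
The smaller angle between them is 150 degrees when |30H - 5.5t| = 150 or |30H - 5.5t| = 210.
With H = 4, solve 30 x 4 - 5.5t = +/- target for each target:
  t = (30 x 4 - 150) / 5.5 = -5.45 (outside (0, 60))
  t = (30 x 4 + 150) / 5.5 = 49.09
  t = (30 x 4 - 210) / 5.5 = -16.36 (outside (0, 60))
  t = (30 x 4 + 210) / 5.5 = 60 (outside (0, 60))
Valid solutions in (0, 60): {49.09} minutes.
The first occurrence is t = 49.09 minutes.
The hands form a 150-degree angle at 49.09 minutes past 4:00.

Final answer: 49.09 minutes past 4:00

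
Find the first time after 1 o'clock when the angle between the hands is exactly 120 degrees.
At t minutes past 1:00, the hour hand is at 30 x 1 + 0.5t degrees and the minute hand is at 6t degrees.
The smaller angle between them is 120 degrees when |30H - 5.5t| = 120 or |30H - 5.5t| = 240.
With H = 1, solve 30 x 1 - 5.5t = +/- target for each target:
  t = (30 x 1 - 120) / 5.5 = -16.36 (outside (0, 60))
  t = (30 x 1 + 120) / 5.5 = 27.27
  t = (30 x 1 - 240) / 5.5 = -38.18 (outside (0, 60))
  t = (30 x 1 + 240) / 5.5 = 49.09
Valid solutions in (0, 60): {27.27, 49.09} minutes.
The first occurrence is t = 27.27 minutes.
The hands form a 120-degree angle at 27.27 minutes past 1:00.

Final answer: 27.27 minutes past 1:00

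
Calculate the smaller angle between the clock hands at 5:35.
Hour hand position: 5 x 30 + 35 x 0.5 = 167.5 degrees
Minute hand position: 35 x 6 = 210 degrees
Difference: |167.5 - 210| = 42.5 degrees
The angle between the hands is 42.5 degrees

Final answer: 42.5 degrees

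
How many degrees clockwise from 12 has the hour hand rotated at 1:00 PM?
The hour hand moves 30 degrees per hour and 0.5 degrees per minute.
At 1:00: (1) x 30 + 0 x 0.5 = 30 + 0 = 30 degrees

Final answer: 30 degrees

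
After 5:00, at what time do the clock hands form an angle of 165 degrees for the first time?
At t minutes past 5:00, the hour hand is at 30 x 5 + 0.5t degrees and the minute hand is at 6t degrees.
The smaller angle between them is 165 degrees when |30H - 5.5t| = 165 or |30H - 5.5t| = 195.
With H = 5, solve 30 x 5 - 5.5t = +/- target for each target:
  t = (30 x 5 - 165) / 5.5 = -2.73 (outside (0, 60))
  t = (30 x 5 + 165) / 5.5 = 57.27
  t = (30 x 5 - 195) / 5.5 = -8.18 (outside (0, 60))
  t = (30 x 5 + 195) / 5.5 = 62.73 (outside (0, 60))
Valid solutions in (0, 60): {57.27} minutes.
The first occurrence is t = 57.27 minutes.
The hands form a 165-degree angle at 57.27 minutes past 5:00.

Final answer: 57.27 minutes past 5:00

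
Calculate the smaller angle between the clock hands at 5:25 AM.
Hour hand position: 5 x 30 + 25 x 0.5 = 162.5 degrees
Minute hand position: 25 x 6 = 150 degrees
Difference: |162.5 - 150| = 12.5 degrees
The angle between the hands is 12.5 degrees

Final answer: 12.5 degrees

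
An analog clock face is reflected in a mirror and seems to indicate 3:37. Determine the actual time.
Reflection across the vertical (12-6) axis maps a hand at angle A degrees to (360 - A) degrees, which sends a reading of T minutes past 12:00 to (720 - T) minutes past 12:00.
Mirror reads 3:37 = 217 minutes past 12:00.
Actual time: (720 - 217) mod 720 = 503 minutes = 8:23.

Final answer: 8:23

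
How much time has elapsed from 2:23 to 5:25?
From 2:23 to 5:25:
(5 x 60 + 25) - (2 x 60 + 23) = 325 - 143 = 182 minutes
= 3 hours and 2 minutes

Final answer: 3 hours and 2 minutes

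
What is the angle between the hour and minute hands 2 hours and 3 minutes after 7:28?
First find the time 2 hours and 3 minutes after 7:28.
Total minutes: 7 x 60 + 28 + 2 x 60 + 3 = 571.
571 mod 720 = 571 minutes = 9:31.
Now compute the angle at 9:31:
Hour hand: 9 x 30 + 31 x 0.5 = 285.5 degrees
Minute hand: 31 x 6 = 186 degrees
Difference: |285.5 - 186| = 99.5 degrees
The angle is 99.5 degrees

Final answer: 99.5 degrees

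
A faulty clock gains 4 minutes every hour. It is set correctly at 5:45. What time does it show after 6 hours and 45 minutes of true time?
For every 60 true minutes, the faulty clock advances 60 + 4 = 64 minutes.
True elapsed: 6 hours and 45 minutes = 405 minutes.
Faulty clock advances: 405 x 64/60 = 432 minutes (drift: 27 minutes ahead).
Shown time: 5:45 + 432 minutes = 12:57.

Final answer: 12:57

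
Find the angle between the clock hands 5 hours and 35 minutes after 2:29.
First find the time 5 hours and 35 minutes after 2:29.
Total minutes: 2 x 60 + 29 + 5 x 60 + 35 = 484.
484 mod 720 = 484 minutes = 8:04.
Now compute the angle at 8:04:
Hour hand: 8 x 30 + 4 x 0.5 = 242 degrees
Minute hand: 4 x 6 = 24 degrees
Difference: |242 - 24| = 218 degrees
Smaller angle: 360 - 218 = 142 degrees

Final answer: 142 degrees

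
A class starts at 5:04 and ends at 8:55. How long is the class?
From 5:04 to 8:55:
(8 x 60 + 55) - (5 x 60 + 4) = 535 - 304 = 231 minutes
= 3 hours and 51 minutes

Final answer: 3 hours and 51 minutes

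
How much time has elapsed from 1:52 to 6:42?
From 1:52 to 6:42:
(6 x 60 + 42) - (1 x 60 + 52) = 402 - 112 = 290 minutes
= 4 hours and 50 minutes

Final answer: 4 hours and 50 minutes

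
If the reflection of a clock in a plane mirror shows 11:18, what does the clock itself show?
Reflection across the vertical (12-6) axis maps a hand at angle A degrees to (360 - A) degrees, which sends a reading of T minutes past 12:00 to (720 - T) minutes past 12:00.
Mirror reads 11:18 = 678 minutes past 12:00.
Actual time: (720 - 678) mod 720 = 42 minutes = 12:42.

Final answer: 12:42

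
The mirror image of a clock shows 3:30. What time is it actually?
Reflection across the vertical (12-6) axis maps a hand at angle A degrees to (360 - A) degrees, which sends a reading of T minutes past 12:00 to (720 - T) minutes past 12:00.
Mirror reads 3:30 = 210 minutes past 12:00.
Actual time: (720 - 210) mod 720 = 510 minutes = 8:30.

Final answer: 8:30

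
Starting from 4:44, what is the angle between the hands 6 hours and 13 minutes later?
First find the time 6 hours and 13 minutes after 4:44.
Total minutes: 4 x 60 + 44 + 6 x 60 + 13 = 657.
657 mod 720 = 657 minutes = 10:57.
Now compute the angle at 10:57:
Hour hand: 10 x 30 + 57 x 0.5 = 328.5 degrees
Minute hand: 57 x 6 = 342 degrees
Difference: |328.5 - 342| = 13.5 degrees
The angle is 13.5 degrees

Final answer: 13.5 degrees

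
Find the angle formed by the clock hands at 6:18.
Hour hand position: 6 x 30 + 18 x 0.5 = 189 degrees
Minute hand position: 18 x 6 = 108 degrees
Difference: |189 - 108| = 81 degrees
The angle between the hands is 81 degrees

Final answer: 81 degrees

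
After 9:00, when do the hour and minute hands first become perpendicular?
At t minutes past 9:00, the hour hand is at 30 x 9 + 0.5t degrees and the minute hand is at 6t degrees.
The smaller angle between them is 90 degrees when |30H - 5.5t| = 90 or |30H - 5.5t| = 270.
With H = 9, solve 30 x 9 - 5.5t = +/- target for each target:
  t = (30 x 9 - 90) / 5.5 = 32.73
  t = (30 x 9 + 90) / 5.5 = 65.45 (outside (0, 60))
  t = (30 x 9 - 270) / 5.5 = 0 (outside (0, 60))
  t = (30 x 9 + 270) / 5.5 = 98.18 (outside (0, 60))
Valid solutions in (0, 60): {32.73} minutes.
First occurrence: t = 32.73 minutes.
The hands are at right angles at 32.73 minutes past 9:00.

Final answer: 32.73 minutes past 9:00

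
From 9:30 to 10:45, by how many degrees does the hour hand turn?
The hour hand moves 0.5 degrees per minute.
Time elapsed: 10:45 - 9:30 = 75 minutes
Angular displacement: 75 x 0.5 = 37.5 degrees

Final answer: 37.5 degrees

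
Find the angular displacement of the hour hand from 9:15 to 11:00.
The hour hand moves 0.5 degrees per minute.
Time elapsed: 11:00 - 9:15 = 105 minutes
Angular displacement: 105 x 0.5 = 52.5 degrees

Final answer: 52.5 degrees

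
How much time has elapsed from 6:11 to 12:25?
From 6:11 to 12:25:
(12 x 60 + 25) - (6 x 60 + 11) = 745 - 371 = 374 minutes
= 6 hours and 14 minutes

Final answer: 6 hours and 14 minutes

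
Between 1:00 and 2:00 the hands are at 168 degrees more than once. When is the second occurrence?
At t minutes past 1:00, the hour hand is at 30 x 1 + 0.5t degrees and the minute hand is at 6t degrees.
The smaller angle between them is 168 degrees when |30H - 5.5t| = 168 or |30H - 5.5t| = 192.
With H = 1, solve 30 x 1 - 5.5t = +/- target for each target:
  t = (30 x 1 - 168) / 5.5 = -25.09 (outside (0, 60))
  t = (30 x 1 + 168) / 5.5 = 36
  t = (30 x 1 - 192) / 5.5 = -29.45 (outside (0, 60))
  t = (30 x 1 + 192) / 5.5 = 40.36
Valid solutions in (0, 60): {36, 40.36} minutes.
The second occurrence is t = 40.36 minutes.
The hands form a 168-degree angle at 40.36 minutes past 1:00.

Final answer: 40.36 minutes past 1:00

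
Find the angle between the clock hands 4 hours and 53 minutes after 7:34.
First find the time 4 hours and 53 minutes after 7:34.
Total minutes: 7 x 60 + 34 + 4 x 60 + 53 = 747.
747 mod 720 = 27 minutes = 12:27.
Now compute the angle at 12:27:
Hour hand: 0 x 30 + 27 x 0.5 = 13.5 degrees
Minute hand: 27 x 6 = 162 degrees
Difference: |13.5 - 162| = 148.5 degrees
The angle is 148.5 degrees

Final answer: 148.5 degrees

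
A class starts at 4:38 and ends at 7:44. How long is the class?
From 4:38 to 7:44:
(7 x 60 + 44) - (4 x 60 + 38) = 464 - 278 = 186 minutes
= 3 hours and 6 minutes

Final answer: 3 hours and 6 minutes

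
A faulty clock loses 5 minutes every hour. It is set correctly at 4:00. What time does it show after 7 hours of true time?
For every 60 true minutes, the faulty clock advances 60 - 5 = 55 minutes.
True elapsed: 7 hours = 420 minutes.
Faulty clock advances: 420 x 55/60 = 385 minutes (drift: 35 minutes behind).
Shown time: 4:00 + 385 minutes = 10:25.

Final answer: 10:25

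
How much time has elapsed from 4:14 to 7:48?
From 4:14 to 7:48:
(7 x 60 + 48) - (4 x 60 + 14) = 468 - 254 = 214 minutes
= 3 hours and 34 minutes

Final answer: 3 hours and 34 minutes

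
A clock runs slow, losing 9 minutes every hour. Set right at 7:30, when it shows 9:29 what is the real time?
For every 60 true minutes, the faulty clock advances 51 minutes, so 1 faulty-clock minute corresponds to 60/51 true minutes.
From 7:30 to 9:29 on the faulty dial is 119 minutes.
True elapsed: 119 x 60/51 = 140 minutes = 2 hours and 20 minutes.
True time: 7:30 + 2 hours and 20 minutes = 9:50.

Final answer: 9:50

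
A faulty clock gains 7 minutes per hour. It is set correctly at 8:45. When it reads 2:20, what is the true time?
For every 60 true minutes, the faulty clock advances 67 minutes, so 1 faulty-clock minute corresponds to 60/67 true minutes.
From 8:45 to 2:20 on the faulty dial is 335 minutes.
True elapsed: 335 x 60/67 = 300 minutes = 5 hours.
True time: 8:45 + 5 hours = 1:45.

Final answer: 1:45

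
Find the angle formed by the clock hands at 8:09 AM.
Hour hand position: 8 x 30 + 9 x 0.5 = 244.5 degrees
Minute hand position: 9 x 6 = 54 degrees
Difference: |244.5 - 54| = 190.5 degrees
Since 190.5 > 180, the smaller angle is 360 - 190.5 = 169.5 degrees

Final answer: 169.5 degrees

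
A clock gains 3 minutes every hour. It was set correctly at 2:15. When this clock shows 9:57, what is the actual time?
For every 60 true minutes, the faulty clock advances 63 minutes, so 1 faulty-clock minute corresponds to 60/63 true minutes.
From 2:15 to 9:57 on the faulty dial is 462 minutes.
True elapsed: 462 x 60/63 = 440 minutes = 7 hours and 20 minutes.
True time: 2:15 + 7 hours and 20 minutes = 9:35.

Final answer: 9:35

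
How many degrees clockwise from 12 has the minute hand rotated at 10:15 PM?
The minute hand moves 6 degrees per minute.
At 10:15: 15 x 6 = 90 degrees

Final answer: 90 degrees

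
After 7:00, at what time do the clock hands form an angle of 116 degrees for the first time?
At t minutes past 7:00, the hour hand is at 30 x 7 + 0.5t degrees and the minute hand is at 6t degrees.
The smaller angle between them is 116 degrees when |30H - 5.5t| = 116 or |30H - 5.5t| = 244.
With H = 7, solve 30 x 7 - 5.5t = +/- target for each target:
  t = (30 x 7 - 116) / 5.5 = 17.09
  t = (30 x 7 + 116) / 5.5 = 59.27
  t = (30 x 7 - 244) / 5.5 = -6.18 (outside (0, 60))
  t = (30 x 7 + 244) / 5.5 = 82.55 (outside (0, 60))
Valid solutions in (0, 60): {17.09, 59.27} minutes.
The first occurrence is t = 17.09 minutes.
The hands form a 116-degree angle at 17.09 minutes past 7:00.

Final answer: 17.09 minutes past 7:00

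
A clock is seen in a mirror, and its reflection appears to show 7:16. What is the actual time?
Reflection across the vertical (12-6) axis maps a hand at angle A degrees to (360 - A) degrees, which sends a reading of T minutes past 12:00 to (720 - T) minutes past 12:00.
Mirror reads 7:16 = 436 minutes past 12:00.
Actual time: (720 - 436) mod 720 = 284 minutes = 4:44.

Final answer: 4:44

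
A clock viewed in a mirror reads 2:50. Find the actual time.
Reflection across the vertical (12-6) axis maps a hand at angle A degrees to (360 - A) degrees, which sends a reading of T minutes past 12:00 to (720 - T) minutes past 12:00.
Mirror reads 2:50 = 170 minutes past 12:00.
Actual time: (720 - 170) mod 720 = 550 minutes = 9:10.

Final answer: 9:10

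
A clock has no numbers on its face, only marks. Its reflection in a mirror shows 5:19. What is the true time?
Reflection across the vertical (12-6) axis maps a hand at angle A degrees to (360 - A) degrees, which sends a reading of T minutes past 12:00 to (720 - T) minutes past 12:00.
Mirror reads 5:19 = 319 minutes past 12:00.
Actual time: (720 - 319) mod 720 = 401 minutes = 6:41.

Final answer: 6:41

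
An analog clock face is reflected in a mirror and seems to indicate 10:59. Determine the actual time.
Reflection across the vertical (12-6) axis maps a hand at angle A degrees to (360 - A) degrees, which sends a reading of T minutes past 12:00 to (720 - T) minutes past 12:00.
Mirror reads 10:59 = 659 minutes past 12:00.
Actual time: (720 - 659) mod 720 = 61 minutes = 1:01.

Final answer: 1:01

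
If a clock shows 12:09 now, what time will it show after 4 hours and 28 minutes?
Starting time: 12:09
Adding 28 minutes to 9 minutes: 9 + 28 = 37 minutes
Adding 4 hours: 12 + 4 = 16 - 12 = 4
Final time: 4:37

Final answer: 4:37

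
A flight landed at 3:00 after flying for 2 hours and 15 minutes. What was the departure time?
Starting time: 3:00 = 180 total minutes past 12:00
Subtracting: 2 hours and 15 minutes = 135 minutes
180 - 135 = 45 minutes
= 45 minutes past 12:00 = 12:45

Final answer: 12:45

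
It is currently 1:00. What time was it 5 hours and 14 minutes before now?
Starting time: 1:00 = 60 total minutes past 12:00
Subtracting: 5 hours and 14 minutes = 314 minutes
60 - 314 = -254 (negative, add 12 hours = 720) = 466 minutes
= 7 hours and 46 minutes past 12:00 = 7:46

Final answer: 7:46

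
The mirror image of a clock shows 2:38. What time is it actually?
Reflection across the vertical (12-6) axis maps a hand at angle A degrees to (360 - A) degrees, which sends a reading of T minutes past 12:00 to (720 - T) minutes past 12:00.
Mirror reads 2:38 = 158 minutes past 12:00.
Actual time: (720 - 158) mod 720 = 562 minutes = 9:22.

Final answer: 9:22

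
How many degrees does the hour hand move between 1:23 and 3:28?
The hour hand moves 0.5 degrees per minute.
Time elapsed: 3:28 - 1:23 = 125 minutes
Angular displacement: 125 x 0.5 = 62.5 degrees

Final answer: 62.5 degrees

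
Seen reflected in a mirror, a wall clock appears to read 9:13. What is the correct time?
Reflection across the vertical (12-6) axis maps a hand at angle A degrees to (360 - A) degrees, which sends a reading of T minutes past 12:00 to (720 - T) minutes past 12:00.
Mirror reads 9:13 = 553 minutes past 12:00.
Actual time: (720 - 553) mod 720 = 167 minutes = 2:47.

Final answer: 2:47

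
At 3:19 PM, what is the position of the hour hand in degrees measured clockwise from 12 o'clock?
The hour hand moves 30 degrees per hour and 0.5 degrees per minute.
At 3:19: (3) x 30 + 19 x 0.5 = 90 + 9.5 = 99.5 degrees

Final answer: 99.5 degrees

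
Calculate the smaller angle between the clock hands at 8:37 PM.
Hour hand position: 8 x 30 + 37 x 0.5 = 258.5 degrees
Minute hand position: 37 x 6 = 222 degrees
Difference: |258.5 - 222| = 36.5 degrees
The angle between the hands is 36.5 degrees

Final answer: 36.5 degrees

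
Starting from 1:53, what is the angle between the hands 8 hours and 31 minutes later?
First find the time 8 hours and 31 minutes after 1:53.
Total minutes: 1 x 60 + 53 + 8 x 60 + 31 = 624.
624 mod 720 = 624 minutes = 10:24.
Now compute the angle at 10:24:
Hour hand: 10 x 30 + 24 x 0.5 = 312 degrees
Minute hand: 24 x 6 = 144 degrees
Difference: |312 - 144| = 168 degrees
The angle is 168 degrees

Final answer: 168 degrees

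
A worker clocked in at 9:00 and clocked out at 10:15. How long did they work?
From 9:00 to 10:15:
(10 x 60 + 15) - (9 x 60 + 0) = 615 - 540 = 75 minutes
= 1 hour and 15 minutes

Final answer: 1 hour and 15 minutes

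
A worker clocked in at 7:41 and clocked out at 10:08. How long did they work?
From 7:41 to 10:08:
(10 x 60 + 8) - (7 x 60 + 41) = 608 - 461 = 147 minutes
= 2 hours and 27 minutes

Final answer: 2 hours and 27 minutes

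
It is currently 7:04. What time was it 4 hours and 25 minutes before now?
Starting time: 7:04 = 424 total minutes past 12:00
Subtracting: 4 hours and 25 minutes = 265 minutes
424 - 265 = 159 minutes
= 2 hours and 39 minutes past 12:00 = 2:39

Final answer: 2:39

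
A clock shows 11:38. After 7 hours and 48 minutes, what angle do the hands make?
First find the time 7 hours and 48 minutes after 11:38.
Total minutes: 11 x 60 + 38 + 7 x 60 + 48 = 1166.
1166 mod 720 = 446 minutes = 7:26.
Now compute the angle at 7:26:
Hour hand: 7 x 30 + 26 x 0.5 = 223 degrees
Minute hand: 26 x 6 = 156 degrees
Difference: |223 - 156| = 67 degrees
The angle is 67 degrees

Final answer: 67 degrees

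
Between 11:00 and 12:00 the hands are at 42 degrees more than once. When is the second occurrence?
At t minutes past 11:00, the hour hand is at 30 x 11 + 0.5t degrees and the minute hand is at 6t degrees.
The smaller angle between them is 42 degrees when |30H - 5.5t| = 42 or |30H - 5.5t| = 318.
With H = 11, solve 30 x 11 - 5.5t = +/- target for each target:
  t = (30 x 11 - 42) / 5.5 = 52.36
  t = (30 x 11 + 42) / 5.5 = 67.64 (outside (0, 60))
  t = (30 x 11 - 318) / 5.5 = 2.18
  t = (30 x 11 + 318) / 5.5 = 117.82 (outside (0, 60))
Valid solutions in (0, 60): {2.18, 52.36} minutes.
The second occurrence is t = 52.36 minutes.
The hands form a 42-degree angle at 52.36 minutes past 11:00.

Final answer: 52.36 minutes past 11:00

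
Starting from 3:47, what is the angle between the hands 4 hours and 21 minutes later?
First find the time 4 hours and 21 minutes after 3:47.
Total minutes: 3 x 60 + 47 + 4 x 60 + 21 = 488.
488 mod 720 = 488 minutes = 8:08.
Now compute the angle at 8:08:
Hour hand: 8 x 30 + 8 x 0.5 = 244 degrees
Minute hand: 8 x 6 = 48 degrees
Difference: |244 - 48| = 196 degrees
Smaller angle: 360 - 196 = 164 degrees

Final answer: 164 degrees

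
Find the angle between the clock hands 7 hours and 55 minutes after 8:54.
First find the time 7 hours and 55 minutes after 8:54.
Total minutes: 8 x 60 + 54 + 7 x 60 + 55 = 1009.
1009 mod 720 = 289 minutes = 4:49.
Now compute the angle at 4:49:
Hour hand: 4 x 30 + 49 x 0.5 = 144.5 degrees
Minute hand: 49 x 6 = 294 degrees
Difference: |144.5 - 294| = 149.5 degrees
The angle is 149.5 degrees

Final answer: 149.5 degrees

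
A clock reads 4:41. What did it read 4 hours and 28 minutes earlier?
Starting time: 4:41 = 281 total minutes past 12:00
Subtracting: 4 hours and 28 minutes = 268 minutes
281 - 268 = 13 minutes
= 13 minutes past 12:00 = 12:13

Final answer: 12:13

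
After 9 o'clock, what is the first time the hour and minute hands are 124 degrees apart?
At t minutes past 9:00, the hour hand is at 30 x 9 + 0.5t degrees and the minute hand is at 6t degrees.
The smaller angle between them is 124 degrees when |30H - 5.5t| = 124 or |30H - 5.5t| = 236.
With H = 9, solve 30 x 9 - 5.5t = +/- target for each target:
  t = (30 x 9 - 124) / 5.5 = 26.55
  t = (30 x 9 + 124) / 5.5 = 71.64 (outside (0, 60))
  t = (30 x 9 - 236) / 5.5 = 6.18
  t = (30 x 9 + 236) / 5.5 = 92 (outside (0, 60))
Valid solutions in (0, 60): {6.18, 26.55} minutes.
The first occurrence is t = 6.18 minutes.
The hands form a 124-degree angle at 6.18 minutes past 9:00.

Final answer: 6.18 minutes past 9:00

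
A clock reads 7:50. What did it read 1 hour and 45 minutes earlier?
Starting time: 7:50 = 470 total minutes past 12:00
Subtracting: 1 hour and 45 minutes = 105 minutes
470 - 105 = 365 minutes
= 6 hours and 5 minutes past 12:00 = 6:05

Final answer: 6:05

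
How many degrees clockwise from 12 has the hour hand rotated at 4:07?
The hour hand moves 30 degrees per hour and 0.5 degrees per minute.
At 4:07: (4) x 30 + 7 x 0.5 = 120 + 3.5 = 123.5 degrees

Final answer: 123.5 degrees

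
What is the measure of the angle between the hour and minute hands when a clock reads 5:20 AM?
Hour hand position: 5 x 30 + 20 x 0.5 = 160 degrees
Minute hand position: 20 x 6 = 120 degrees
Difference: |160 - 120| = 40 degrees
The angle between the hands is 40 degrees

Final answer: 40 degrees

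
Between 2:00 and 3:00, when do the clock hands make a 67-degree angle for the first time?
At t minutes past 2:00, the hour hand is at 30 x 2 + 0.5t degrees and the minute hand is at 6t degrees.
The smaller angle between them is 67 degrees when |30H - 5.5t| = 67 or |30H - 5.5t| = 293.
With H = 2, solve 30 x 2 - 5.5t = +/- target for each target:
  t = (30 x 2 - 67) / 5.5 = -1.27 (outside (0, 60))
  t = (30 x 2 + 67) / 5.5 = 23.09
  t = (30 x 2 - 293) / 5.5 = -42.36 (outside (0, 60))
  t = (30 x 2 + 293) / 5.5 = 64.18 (outside (0, 60))
Valid solutions in (0, 60): {23.09} minutes.
The first occurrence is t = 23.09 minutes.
The hands form a 67-degree angle at 23.09 minutes past 2:00.

Final answer: 23.09 minutes past 2:00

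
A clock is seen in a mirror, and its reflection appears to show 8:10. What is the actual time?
Reflection across the vertical (12-6) axis maps a hand at angle A degrees to (360 - A) degrees, which sends a reading of T minutes past 12:00 to (720 - T) minutes past 12:00.
Mirror reads 8:10 = 490 minutes past 12:00.
Actual time: (720 - 490) mod 720 = 230 minutes = 3:50.

Final answer: 3:50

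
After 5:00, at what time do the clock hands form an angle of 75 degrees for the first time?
At t minutes past 5:00, the hour hand is at 30 x 5 + 0.5t degrees and the minute hand is at 6t degrees.
The smaller angle between them is 75 degrees when |30H - 5.5t| = 75 or |30H - 5.5t| = 285.
With H = 5, solve 30 x 5 - 5.5t = +/- target for each target:
  t = (30 x 5 - 75) / 5.5 = 13.64
  t = (30 x 5 + 75) / 5.5 = 40.91
  t = (30 x 5 - 285) / 5.5 = -24.55 (outside (0, 60))
  t = (30 x 5 + 285) / 5.5 = 79.09 (outside (0, 60))
Valid solutions in (0, 60): {13.64, 40.91} minutes.
The first occurrence is t = 13.64 minutes.
The hands form a 75-degree angle at 13.64 minutes past 5:00.

Final answer: 13.64 minutes past 5:00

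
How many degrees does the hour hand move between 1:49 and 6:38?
The hour hand moves 0.5 degrees per minute.
Time elapsed: 6:38 - 1:49 = 289 minutes
Angular displacement: 289 x 0.5 = 144.5 degrees

Final answer: 144.5 degrees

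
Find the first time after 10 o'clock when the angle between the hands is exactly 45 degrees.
At t minutes past 10:00, the hour hand is at 30 x 10 + 0.5t degrees and the minute hand is at 6t degrees.
The smaller angle between them is 45 degrees when |30H - 5.5t| = 45 or |30H - 5.5t| = 315.
With H = 10, solve 30 x 10 - 5.5t = +/- target for each target:
  t = (30 x 10 - 45) / 5.5 = 46.36
  t = (30 x 10 + 45) / 5.5 = 62.73 (outside (0, 60))
  t = (30 x 10 - 315) / 5.5 = -2.73 (outside (0, 60))
  t = (30 x 10 + 315) / 5.5 = 111.82 (outside (0, 60))
Valid solutions in (0, 60): {46.36} minutes.
The first occurrence is t = 46.36 minutes.
The hands form a 45-degree angle at 46.36 minutes past 10:00.

Final answer: 46.36 minutes past 10:00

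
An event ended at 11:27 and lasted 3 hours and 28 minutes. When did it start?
Starting time: 11:27 = 687 total minutes past 12:00
Subtracting: 3 hours and 28 minutes = 208 minutes
687 - 208 = 479 minutes
= 7 hours and 59 minutes past 12:00 = 7:59

Final answer: 7:59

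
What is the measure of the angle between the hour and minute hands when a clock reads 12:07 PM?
Hour hand position: 0 x 30 + 7 x 0.5 = 3.5 degrees
Minute hand position: 7 x 6 = 42 degrees
Difference: |3.5 - 42| = 38.5 degrees
The angle between the hands is 38.5 degrees

Final answer: 38.5 degrees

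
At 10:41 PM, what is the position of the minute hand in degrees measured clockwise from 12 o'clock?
The minute hand moves 6 degrees per minute.
At 10:41: 41 x 6 = 246 degrees

Final answer: 246 degrees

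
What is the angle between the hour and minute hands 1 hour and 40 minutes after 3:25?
First find the time 1 hour and 40 minutes after 3:25.
Total minutes: 3 x 60 + 25 + 1 x 60 + 40 = 305.
305 mod 720 = 305 minutes = 5:05.
Now compute the angle at 5:05:
Hour hand: 5 x 30 + 5 x 0.5 = 152.5 degrees
Minute hand: 5 x 6 = 30 degrees
Difference: |152.5 - 30| = 122.5 degrees
The angle is 122.5 degrees

Final answer: 122.5 degrees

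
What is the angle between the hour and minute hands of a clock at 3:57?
Hour hand position: 3 x 30 + 57 x 0.5 = 118.5 degrees
Minute hand position: 57 x 6 = 342 degrees
Difference: |118.5 - 342| = 223.5 degrees
Since 223.5 > 180, the smaller angle is 360 - 223.5 = 136.5 degrees

Final answer: 136.5 degrees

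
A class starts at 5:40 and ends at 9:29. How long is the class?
From 5:40 to 9:29:
(9 x 60 + 29) - (5 x 60 + 40) = 569 - 340 = 229 minutes
= 3 hours and 49 minutes

Final answer: 3 hours and 49 minutes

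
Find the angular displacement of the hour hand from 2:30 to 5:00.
The hour hand moves 0.5 degrees per minute.
Time elapsed: 5:00 - 2:30 = 150 minutes
Angular displacement: 150 x 0.5 = 75 degrees

Final answer: 75 degrees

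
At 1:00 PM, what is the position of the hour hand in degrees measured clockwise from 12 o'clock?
The hour hand moves 30 degrees per hour and 0.5 degrees per minute.
At 1:00: (1) x 30 + 0 x 0.5 = 30 + 0 = 30 degrees

Final answer: 30 degrees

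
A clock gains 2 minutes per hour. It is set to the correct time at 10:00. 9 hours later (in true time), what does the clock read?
For every 60 true minutes, the faulty clock advances 60 + 2 = 62 minutes.
True elapsed: 9 hours = 540 minutes.
Faulty clock advances: 540 x 62/60 = 558 minutes (drift: 18 minutes ahead).
Shown time: 10:00 + 558 minutes = 7:18.

Final answer: 7:18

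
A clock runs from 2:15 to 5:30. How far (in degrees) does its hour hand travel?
The hour hand moves 0.5 degrees per minute.
Time elapsed: 5:30 - 2:15 = 195 minutes
Angular displacement: 195 x 0.5 = 97.5 degrees

Final answer: 97.5 degrees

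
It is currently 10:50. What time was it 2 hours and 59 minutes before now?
Starting time: 10:50 = 650 total minutes past 12:00
Subtracting: 2 hours and 59 minutes = 179 minutes
650 - 179 = 471 minutes
= 7 hours and 51 minutes past 12:00 = 7:51

Final answer: 7:51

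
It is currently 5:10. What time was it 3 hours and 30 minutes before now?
Starting time: 5:10 = 310 total minutes past 12:00
Subtracting: 3 hours and 30 minutes = 210 minutes
310 - 210 = 100 minutes
= 1 hour and 40 minutes past 12:00 = 1:40

Final answer: 1:40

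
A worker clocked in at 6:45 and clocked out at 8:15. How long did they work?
From 6:45 to 8:15:
(8 x 60 + 15) - (6 x 60 + 45) = 495 - 405 = 90 minutes
= 1 hour and 30 minutes

Final answer: 1 hour and 30 minutes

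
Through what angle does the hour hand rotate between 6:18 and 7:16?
The hour hand moves 0.5 degrees per minute.
Time elapsed: 7:16 - 6:18 = 58 minutes
Angular displacement: 58 x 0.5 = 29 degrees

Final answer: 29 degrees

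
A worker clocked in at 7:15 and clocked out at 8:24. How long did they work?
From 7:15 to 8:24:
(8 x 60 + 24) - (7 x 60 + 15) = 504 - 435 = 69 minutes
= 1 hour and 9 minutes

Final answer: 1 hour and 9 minutes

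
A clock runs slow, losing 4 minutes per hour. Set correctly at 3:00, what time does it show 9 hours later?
For every 60 true minutes, the faulty clock advances 60 - 4 = 56 minutes.
True elapsed: 9 hours = 540 minutes.
Faulty clock advances: 540 x 56/60 = 504 minutes (drift: 36 minutes behind).
Shown time: 3:00 + 504 minutes = 11:24.

Final answer: 11:24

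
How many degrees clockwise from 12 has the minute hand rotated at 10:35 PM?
The minute hand moves 6 degrees per minute.
At 10:35: 35 x 6 = 210 degrees

Final answer: 210 degrees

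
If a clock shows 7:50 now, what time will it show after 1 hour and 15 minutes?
Starting time: 7:50
Adding 15 minutes to 50 minutes: 50 + 15 = 65 minutes = 1 hour and 5 minutes
Adding 1 hour: 7 + 1 + 1 (carry) = 9
Final time: 9:05

Final answer: 9:05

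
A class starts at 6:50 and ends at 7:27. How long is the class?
From 6:50 to 7:27:
(7 x 60 + 27) - (6 x 60 + 50) = 447 - 410 = 37 minutes
= 37 minutes

Final answer: 37 minutes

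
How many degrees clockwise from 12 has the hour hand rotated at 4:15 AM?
The hour hand moves 30 degrees per hour and 0.5 degrees per minute.
At 4:15: (4) x 30 + 15 x 0.5 = 120 + 7.5 = 127.5 degrees

Final answer: 127.5 degrees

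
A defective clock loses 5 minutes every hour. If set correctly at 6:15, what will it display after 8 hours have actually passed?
For every 60 true minutes, the faulty clock advances 60 - 5 = 55 minutes.
True elapsed: 8 hours = 480 minutes.
Faulty clock advances: 480 x 55/60 = 440 minutes (drift: 40 minutes behind).
Shown time: 6:15 + 440 minutes = 1:35.

Final answer: 1:35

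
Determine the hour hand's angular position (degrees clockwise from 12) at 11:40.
The hour hand moves 30 degrees per hour and 0.5 degrees per minute.
At 11:40: (11) x 30 + 40 x 0.5 = 330 + 20 = 350 degrees

Final answer: 350 degrees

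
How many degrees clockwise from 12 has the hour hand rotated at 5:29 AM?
The hour hand moves 30 degrees per hour and 0.5 degrees per minute.
At 5:29: (5) x 30 + 29 x 0.5 = 150 + 14.5 = 164.5 degrees

Final answer: 164.5 degrees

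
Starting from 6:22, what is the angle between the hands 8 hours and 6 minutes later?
First find the time 8 hours and 6 minutes after 6:22.
Total minutes: 6 x 60 + 22 + 8 x 60 + 6 = 868.
868 mod 720 = 148 minutes = 2:28.
Now compute the angle at 2:28:
Hour hand: 2 x 30 + 28 x 0.5 = 74 degrees
Minute hand: 28 x 6 = 168 degrees
Difference: |74 - 168| = 94 degrees
The angle is 94 degrees

Final answer: 94 degrees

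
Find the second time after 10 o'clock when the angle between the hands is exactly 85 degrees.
At t minutes past 10:00, the hour hand is at 30 x 10 + 0.5t degrees and the minute hand is at 6t degrees.
The smaller angle between them is 85 degrees when |30H - 5.5t| = 85 or |30H - 5.5t| = 275.
With H = 10, solve 30 x 10 - 5.5t = +/- target for each target:
  t = (30 x 10 - 85) / 5.5 = 39.09
  t = (30 x 10 + 85) / 5.5 = 70 (outside (0, 60))
  t = (30 x 10 - 275) / 5.5 = 4.55
  t = (30 x 10 + 275) / 5.5 = 104.55 (outside (0, 60))
Valid solutions in (0, 60): {4.55, 39.09} minutes.
The second occurrence is t = 39.09 minutes.
The hands form a 85-degree angle at 39.09 minutes past 10:00.

Final answer: 39.09 minutes past 10:00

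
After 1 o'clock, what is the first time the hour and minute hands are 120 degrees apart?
At t minutes past 1:00, the hour hand is at 30 x 1 + 0.5t degrees and the minute hand is at 6t degrees.
The smaller angle between them is 120 degrees when |30H - 5.5t| = 120 or |30H - 5.5t| = 240.
With H = 1, solve 30 x 1 - 5.5t = +/- target for each target:
  t = (30 x 1 - 120) / 5.5 = -16.36 (outside (0, 60))
  t = (30 x 1 + 120) / 5.5 = 27.27
  t = (30 x 1 - 240) / 5.5 = -38.18 (outside (0, 60))
  t = (30 x 1 + 240) / 5.5 = 49.09
Valid solutions in (0, 60): {27.27, 49.09} minutes.
The first occurrence is t = 27.27 minutes.
The hands form a 120-degree angle at 27.27 minutes past 1:00.

Final answer: 27.27 minutes past 1:00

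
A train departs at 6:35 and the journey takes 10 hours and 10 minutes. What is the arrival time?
Starting time: 6:35
Adding 10 minutes to 35 minutes: 35 + 10 = 45 minutes
Adding 10 hours: 6 + 10 = 16 - 12 = 4
Final time: 4:45

Final answer: 4:45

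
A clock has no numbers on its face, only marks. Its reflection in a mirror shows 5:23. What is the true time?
Reflection across the vertical (12-6) axis maps a hand at angle A degrees to (360 - A) degrees, which sends a reading of T minutes past 12:00 to (720 - T) minutes past 12:00.
Mirror reads 5:23 = 323 minutes past 12:00.
Actual time: (720 - 323) mod 720 = 397 minutes = 6:37.

Final answer: 6:37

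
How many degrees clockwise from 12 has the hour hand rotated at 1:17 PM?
The hour hand moves 30 degrees per hour and 0.5 degrees per minute.
At 1:17: (1) x 30 + 17 x 0.5 = 30 + 8.5 = 38.5 degrees

Final answer: 38.5 degrees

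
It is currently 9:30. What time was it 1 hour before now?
Starting time: 9:30 = 570 total minutes past 12:00
Subtracting: 1 hour = 60 minutes
570 - 60 = 510 minutes
= 8 hours and 30 minutes past 12:00 = 8:30

Final answer: 8:30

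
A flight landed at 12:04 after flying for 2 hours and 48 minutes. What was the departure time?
Starting time: 12:04 = 4 total minutes past 12:00
Subtracting: 2 hours and 48 minutes = 168 minutes
4 - 168 = -164 (negative, add 12 hours = 720) = 556 minutes
= 9 hours and 16 minutes past 12:00 = 9:16

Final answer: 9:16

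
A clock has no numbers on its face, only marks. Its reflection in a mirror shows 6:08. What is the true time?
Reflection across the vertical (12-6) axis maps a hand at angle A degrees to (360 - A) degrees, which sends a reading of T minutes past 12:00 to (720 - T) minutes past 12:00.
Mirror reads 6:08 = 368 minutes past 12:00.
Actual time: (720 - 368) mod 720 = 352 minutes = 5:52.

Final answer: 5:52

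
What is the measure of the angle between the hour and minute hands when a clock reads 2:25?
Hour hand position: 2 x 30 + 25 x 0.5 = 72.5 degrees
Minute hand position: 25 x 6 = 150 degrees
Difference: |72.5 - 150| = 77.5 degrees
The angle between the hands is 77.5 degrees

Final answer: 77.5 degrees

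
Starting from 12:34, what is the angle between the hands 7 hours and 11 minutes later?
First find the time 7 hours and 11 minutes after 12:34.
Total minutes: 12 x 60 + 34 + 7 x 60 + 11 = 1185.
1185 mod 720 = 465 minutes = 7:45.
Now compute the angle at 7:45:
Hour hand: 7 x 30 + 45 x 0.5 = 232.5 degrees
Minute hand: 45 x 6 = 270 degrees
Difference: |232.5 - 270| = 37.5 degrees
The angle is 37.5 degrees

Final answer: 37.5 degrees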